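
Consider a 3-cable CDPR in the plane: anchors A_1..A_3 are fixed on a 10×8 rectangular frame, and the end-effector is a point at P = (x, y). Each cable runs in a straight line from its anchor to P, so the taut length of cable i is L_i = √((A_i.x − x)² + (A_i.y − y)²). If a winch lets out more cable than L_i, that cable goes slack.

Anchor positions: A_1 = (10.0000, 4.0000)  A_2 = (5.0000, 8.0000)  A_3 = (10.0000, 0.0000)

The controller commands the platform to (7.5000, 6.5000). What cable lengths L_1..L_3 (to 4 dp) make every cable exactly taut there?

cable 1: Δx=2.5000, Δy=-2.5000; L_1 = √(Δx²+Δy²) = 3.5355
cable 2: Δx=-2.5000, Δy=1.5000; L_2 = √(Δx²+Δy²) = 2.9155
cable 3: Δx=2.5000, Δy=-6.5000; L_3 = √(Δx²+Δy²) = 6.9642

(3.5355, 2.9155, 6.9642)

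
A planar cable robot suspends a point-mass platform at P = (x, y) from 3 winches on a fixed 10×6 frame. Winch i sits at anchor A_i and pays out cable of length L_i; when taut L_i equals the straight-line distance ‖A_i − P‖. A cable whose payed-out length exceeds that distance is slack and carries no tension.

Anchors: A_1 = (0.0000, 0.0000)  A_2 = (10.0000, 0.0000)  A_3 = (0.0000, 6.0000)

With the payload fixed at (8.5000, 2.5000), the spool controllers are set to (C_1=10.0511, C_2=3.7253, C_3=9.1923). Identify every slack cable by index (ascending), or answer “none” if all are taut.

1, 2

i=1: geometric 8.8600 vs commanded 10.0511 ⇒ slack
i=2: geometric 2.9155 vs commanded 3.7253 ⇒ slack
i=3: geometric 9.1924 vs commanded 9.1923 ⇒ taut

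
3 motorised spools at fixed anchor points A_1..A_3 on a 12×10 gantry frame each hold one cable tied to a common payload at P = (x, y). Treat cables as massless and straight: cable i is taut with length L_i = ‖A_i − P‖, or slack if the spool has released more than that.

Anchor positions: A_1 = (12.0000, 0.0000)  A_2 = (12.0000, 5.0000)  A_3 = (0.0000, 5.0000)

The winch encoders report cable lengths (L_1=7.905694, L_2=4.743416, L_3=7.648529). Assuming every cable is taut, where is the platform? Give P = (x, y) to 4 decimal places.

expand ‖A_i−P‖²=L_i² and subtract eq 1 (c_i ≔ ‖A_i‖²−L_i²)
c_1 = 144.0000+0.0000−62.5000 = 81.5000
eq1−eq2 → [0.0000  -10.0000]·P = -65.0000
eq1−eq3 → [24.0000  -10.0000]·P = 115.0000
2×2 solve → P = (7.5000, 6.5000)

(7.5000, 6.5000)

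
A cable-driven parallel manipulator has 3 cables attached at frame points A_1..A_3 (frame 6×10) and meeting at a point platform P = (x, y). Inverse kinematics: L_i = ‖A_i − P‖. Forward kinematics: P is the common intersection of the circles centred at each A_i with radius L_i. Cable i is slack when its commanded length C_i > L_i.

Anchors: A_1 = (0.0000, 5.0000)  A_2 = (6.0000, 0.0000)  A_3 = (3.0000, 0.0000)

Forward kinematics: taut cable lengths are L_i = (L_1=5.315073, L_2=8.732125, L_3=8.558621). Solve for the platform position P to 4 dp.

(4.0000, 8.5000)

each cable: (A_i−P)·(A_i−P) = L_i²; let k_i = ‖A_i‖²−L_i²
k_1 = 0.0000+25.0000−28.2500 = -3.2500
row 1: -12.0000x + 10.0000y = 37.0000  (k_2=-40.2500)
row 2: -6.0000x + 10.0000y = 61.0000  (k_3=-64.2500)
Cramer on rows 1–2 → x = 4.0000, y = 8.5000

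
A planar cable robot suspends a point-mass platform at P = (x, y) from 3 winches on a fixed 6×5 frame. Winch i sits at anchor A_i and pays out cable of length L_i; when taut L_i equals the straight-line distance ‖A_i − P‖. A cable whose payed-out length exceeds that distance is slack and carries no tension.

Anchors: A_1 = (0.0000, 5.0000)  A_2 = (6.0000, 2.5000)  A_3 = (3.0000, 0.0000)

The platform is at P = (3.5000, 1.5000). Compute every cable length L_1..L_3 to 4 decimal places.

(4.9497, 2.6926, 1.5811)

L_1: Δ = A_1−P = (-3.5000, 3.5000) → ‖Δ‖ = √24.5000 = 4.9497
L_2: Δ = A_2−P = (2.5000, 1.0000) → ‖Δ‖ = √7.2500 = 2.6926
L_3: Δ = A_3−P = (-0.5000, -1.5000) → ‖Δ‖ = √2.5000 = 1.5811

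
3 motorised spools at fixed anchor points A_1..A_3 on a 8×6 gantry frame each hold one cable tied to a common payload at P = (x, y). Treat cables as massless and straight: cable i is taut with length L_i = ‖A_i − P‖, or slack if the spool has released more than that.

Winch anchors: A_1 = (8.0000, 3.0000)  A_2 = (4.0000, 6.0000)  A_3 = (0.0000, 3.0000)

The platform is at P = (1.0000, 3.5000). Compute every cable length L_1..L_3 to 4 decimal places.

(7.0178, 3.9051, 1.1180)

L_1: Δ = A_1−P = (7.0000, -0.5000) → ‖Δ‖ = √49.2500 = 7.0178
L_2: Δ = A_2−P = (3.0000, 2.5000) → ‖Δ‖ = √15.2500 = 3.9051
L_3: Δ = A_3−P = (-1.0000, -0.5000) → ‖Δ‖ = √1.2500 = 1.1180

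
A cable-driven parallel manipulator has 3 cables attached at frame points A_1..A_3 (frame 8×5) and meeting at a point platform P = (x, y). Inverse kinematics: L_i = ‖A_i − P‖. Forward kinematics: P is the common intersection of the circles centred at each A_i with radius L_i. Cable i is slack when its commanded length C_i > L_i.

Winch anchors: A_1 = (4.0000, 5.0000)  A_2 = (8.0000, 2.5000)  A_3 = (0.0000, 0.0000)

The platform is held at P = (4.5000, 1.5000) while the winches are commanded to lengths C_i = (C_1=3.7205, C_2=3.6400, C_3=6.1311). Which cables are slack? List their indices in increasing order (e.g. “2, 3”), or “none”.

1, 3

cable 1: L_1 = ‖A_1−P‖ = 3.5355;  C_1 = 3.7205 → slack
cable 2: L_2 = ‖A_2−P‖ = 3.6401;  C_2 = 3.6400 → taut
cable 3: L_3 = ‖A_3−P‖ = 4.7434;  C_3 = 6.1311 → slack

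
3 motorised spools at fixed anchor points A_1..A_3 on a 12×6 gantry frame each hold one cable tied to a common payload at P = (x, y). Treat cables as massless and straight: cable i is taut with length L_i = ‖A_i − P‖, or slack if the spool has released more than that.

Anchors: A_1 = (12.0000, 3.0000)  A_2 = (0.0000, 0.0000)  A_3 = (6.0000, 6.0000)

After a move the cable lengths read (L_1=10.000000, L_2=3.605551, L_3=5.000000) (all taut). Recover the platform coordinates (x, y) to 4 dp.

each cable: (A_i−P)·(A_i−P) = L_i²; let q_i = ‖A_i‖²−L_i²
q_1 = 144.0000+9.0000−100.0000 = 53.0000
row 1: 24.0000x + 6.0000y = 66.0000  (q_2=-13.0000)
row 2: 12.0000x − 6.0000y = 6.0000  (q_3=47.0000)
Cramer on rows 1–2 → x = 2.0000, y = 3.0000

(2.0000, 3.0000)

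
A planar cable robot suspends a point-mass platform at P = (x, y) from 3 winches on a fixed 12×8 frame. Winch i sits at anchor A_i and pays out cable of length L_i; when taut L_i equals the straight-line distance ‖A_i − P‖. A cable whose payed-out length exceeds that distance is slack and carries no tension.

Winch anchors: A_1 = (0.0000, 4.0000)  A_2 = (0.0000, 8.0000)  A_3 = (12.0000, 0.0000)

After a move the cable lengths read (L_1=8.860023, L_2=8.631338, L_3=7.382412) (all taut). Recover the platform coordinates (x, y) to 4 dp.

(8.5000, 6.5000)

expand ‖A_i−P‖²=L_i² and subtract eq 1 (c_i ≔ ‖A_i‖²−L_i²)
c_1 = 0.0000+16.0000−78.5000 = -62.5000
eq1−eq2 → [0.0000  -8.0000]·P = -52.0000
eq1−eq3 → [-24.0000  8.0000]·P = -152.0000
2×2 solve → P = (8.5000, 6.5000)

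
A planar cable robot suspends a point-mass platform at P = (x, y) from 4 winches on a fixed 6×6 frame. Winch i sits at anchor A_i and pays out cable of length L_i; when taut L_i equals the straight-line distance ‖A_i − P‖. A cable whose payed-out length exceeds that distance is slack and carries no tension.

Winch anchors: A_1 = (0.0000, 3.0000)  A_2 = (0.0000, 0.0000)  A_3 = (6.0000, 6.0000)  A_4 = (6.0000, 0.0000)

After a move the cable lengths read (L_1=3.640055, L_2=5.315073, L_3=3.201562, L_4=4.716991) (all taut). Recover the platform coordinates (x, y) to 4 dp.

(3.5000, 4.0000)

expand ‖A_i−P‖²=L_i² and subtract eq 1 (k_i ≔ ‖A_i‖²−L_i²)
k_1 = 0.0000+9.0000−13.2500 = -4.2500
eq1−eq2 → [0.0000  6.0000]·P = 24.0000
eq1−eq3 → [-12.0000  -6.0000]·P = -66.0000
eq1−eq4 → [-12.0000  6.0000]·P = -18.0000
2×2 solve → P = (3.5000, 4.0000)
check cable 4: ‖A_4−P‖² = 22.2500 ≈ L_4² = 22.2500 ✓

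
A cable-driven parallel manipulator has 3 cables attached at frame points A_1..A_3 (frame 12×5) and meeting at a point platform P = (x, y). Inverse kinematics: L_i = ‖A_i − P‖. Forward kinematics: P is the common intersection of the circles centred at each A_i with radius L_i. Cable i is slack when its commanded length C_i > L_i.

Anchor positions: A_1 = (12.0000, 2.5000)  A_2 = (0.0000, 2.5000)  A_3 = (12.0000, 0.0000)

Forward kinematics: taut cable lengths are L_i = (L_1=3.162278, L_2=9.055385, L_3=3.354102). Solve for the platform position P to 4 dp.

each cable: (A_i−P)·(A_i−P) = L_i²; let k_i = ‖A_i‖²−L_i²
k_1 = 144.0000+6.2500−10.0000 = 140.2500
row 1: 24.0000x + 0.0000y = 216.0000  (k_2=-75.7500)
row 2: 0.0000x + 5.0000y = 7.5000  (k_3=132.7500)
Cramer on rows 1–2 → x = 9.0000, y = 1.5000

(9.0000, 1.5000)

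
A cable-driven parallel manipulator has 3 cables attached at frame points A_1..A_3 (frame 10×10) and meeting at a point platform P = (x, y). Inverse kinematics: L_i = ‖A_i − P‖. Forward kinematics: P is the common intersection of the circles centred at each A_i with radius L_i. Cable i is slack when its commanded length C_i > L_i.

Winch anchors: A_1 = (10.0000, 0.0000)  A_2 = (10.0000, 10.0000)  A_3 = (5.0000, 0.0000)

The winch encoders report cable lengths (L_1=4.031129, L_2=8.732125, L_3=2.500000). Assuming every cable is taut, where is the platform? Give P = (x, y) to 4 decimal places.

expand ‖A_i−P‖²=L_i² and subtract eq 1 (q_i ≔ ‖A_i‖²−L_i²)
q_1 = 100.0000+0.0000−16.2500 = 83.7500
eq1−eq2 → [0.0000  -20.0000]·P = -40.0000
eq1−eq3 → [10.0000  0.0000]·P = 65.0000
2×2 solve → P = (6.5000, 2.0000)

(6.5000, 2.0000)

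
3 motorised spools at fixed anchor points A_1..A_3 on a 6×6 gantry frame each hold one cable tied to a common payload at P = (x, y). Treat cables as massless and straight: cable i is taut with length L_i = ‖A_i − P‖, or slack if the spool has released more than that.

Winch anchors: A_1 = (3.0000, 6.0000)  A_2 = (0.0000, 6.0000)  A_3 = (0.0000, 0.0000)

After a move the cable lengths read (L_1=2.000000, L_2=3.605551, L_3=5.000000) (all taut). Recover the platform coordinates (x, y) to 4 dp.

(3.0000, 4.0000)

circle eqns → linear via eq_j − eq_1; set k_j = A_j·A_j − L_j²
k_1 = 9.0000+36.0000−4.0000 = 41.0000
6.0000·x + 0.0000·y = k_1−k_2 = 18.0000
6.0000·x + 12.0000·y = k_1−k_3 = 66.0000
solve first two rows → x=3.0000, y=4.0000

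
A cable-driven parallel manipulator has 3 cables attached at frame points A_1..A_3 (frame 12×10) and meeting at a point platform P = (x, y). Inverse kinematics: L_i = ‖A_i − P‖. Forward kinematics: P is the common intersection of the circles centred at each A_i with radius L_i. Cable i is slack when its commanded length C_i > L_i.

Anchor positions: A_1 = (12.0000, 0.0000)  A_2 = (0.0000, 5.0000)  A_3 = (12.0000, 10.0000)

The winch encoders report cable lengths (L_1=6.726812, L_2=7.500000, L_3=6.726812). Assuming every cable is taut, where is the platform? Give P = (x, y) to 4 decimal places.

(7.5000, 5.0000)

circle eqns → linear via eq_j − eq_1; set k_j = A_j·A_j − L_j²
k_1 = 144.0000+0.0000−45.2500 = 98.7500
24.0000·x − 10.0000·y = k_1−k_2 = 130.0000
0.0000·x − 20.0000·y = k_1−k_3 = -100.0000
solve first two rows → x=7.5000, y=5.0000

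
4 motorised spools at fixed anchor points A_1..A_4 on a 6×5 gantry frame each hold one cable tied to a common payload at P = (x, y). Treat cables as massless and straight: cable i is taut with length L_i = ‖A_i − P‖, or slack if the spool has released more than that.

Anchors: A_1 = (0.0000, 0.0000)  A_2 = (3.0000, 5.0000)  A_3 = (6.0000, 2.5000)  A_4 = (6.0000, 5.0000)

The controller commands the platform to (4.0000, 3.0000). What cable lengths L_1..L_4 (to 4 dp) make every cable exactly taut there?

(5.0000, 2.2361, 2.0616, 2.8284)

L_1 = √((0.0000−4.0000)² + (0.0000−3.0000)²) = 5.0000
L_2 = √((3.0000−4.0000)² + (5.0000−3.0000)²) = 2.2361
L_3 = √((6.0000−4.0000)² + (2.5000−3.0000)²) = 2.0616
L_4 = √((6.0000−4.0000)² + (5.0000−3.0000)²) = 2.8284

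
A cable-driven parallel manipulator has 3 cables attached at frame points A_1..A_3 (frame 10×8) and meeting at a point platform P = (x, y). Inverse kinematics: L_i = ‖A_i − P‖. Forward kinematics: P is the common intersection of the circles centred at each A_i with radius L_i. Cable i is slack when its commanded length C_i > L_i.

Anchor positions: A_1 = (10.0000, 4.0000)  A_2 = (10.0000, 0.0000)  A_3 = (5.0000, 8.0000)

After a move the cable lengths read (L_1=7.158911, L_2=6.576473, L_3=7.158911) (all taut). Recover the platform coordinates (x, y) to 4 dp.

(3.5000, 1.0000)

each cable: (A_i−P)·(A_i−P) = L_i²; let k_i = ‖A_i‖²−L_i²
k_1 = 100.0000+16.0000−51.2500 = 64.7500
row 1: 0.0000x + 8.0000y = 8.0000  (k_2=56.7500)
row 2: 10.0000x − 8.0000y = 27.0000  (k_3=37.7500)
Cramer on rows 1–2 → x = 3.5000, y = 1.0000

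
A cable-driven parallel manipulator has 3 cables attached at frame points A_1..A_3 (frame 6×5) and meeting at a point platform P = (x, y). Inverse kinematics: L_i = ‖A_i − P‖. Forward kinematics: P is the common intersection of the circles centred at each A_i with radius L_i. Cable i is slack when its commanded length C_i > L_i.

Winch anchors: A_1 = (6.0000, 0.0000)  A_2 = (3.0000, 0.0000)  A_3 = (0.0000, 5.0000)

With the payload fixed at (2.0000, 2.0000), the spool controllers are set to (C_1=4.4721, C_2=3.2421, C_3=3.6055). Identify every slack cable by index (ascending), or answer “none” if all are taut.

cable 1: √((4.0000)²+(-2.0000)²)=4.4721, C_1=4.4721: taut
cable 2: √((1.0000)²+(-2.0000)²)=2.2361, C_2=3.2421: slack
cable 3: √((-2.0000)²+(3.0000)²)=3.6056, C_3=3.6055: taut

2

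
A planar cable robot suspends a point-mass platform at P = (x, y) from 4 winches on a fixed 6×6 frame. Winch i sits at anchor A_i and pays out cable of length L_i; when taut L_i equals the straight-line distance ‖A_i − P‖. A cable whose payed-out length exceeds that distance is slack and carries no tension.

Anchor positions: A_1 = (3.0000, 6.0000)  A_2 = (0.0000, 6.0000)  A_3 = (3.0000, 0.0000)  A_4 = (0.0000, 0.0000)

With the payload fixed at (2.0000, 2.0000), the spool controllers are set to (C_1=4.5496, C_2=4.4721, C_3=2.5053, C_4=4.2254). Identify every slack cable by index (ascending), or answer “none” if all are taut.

cable 1: √((1.0000)²+(4.0000)²)=4.1231, C_1=4.5496: slack
cable 2: √((-2.0000)²+(4.0000)²)=4.4721, C_2=4.4721: taut
cable 3: √((1.0000)²+(-2.0000)²)=2.2361, C_3=2.5053: slack
cable 4: √((-2.0000)²+(-2.0000)²)=2.8284, C_4=4.2254: slack

1, 3, 4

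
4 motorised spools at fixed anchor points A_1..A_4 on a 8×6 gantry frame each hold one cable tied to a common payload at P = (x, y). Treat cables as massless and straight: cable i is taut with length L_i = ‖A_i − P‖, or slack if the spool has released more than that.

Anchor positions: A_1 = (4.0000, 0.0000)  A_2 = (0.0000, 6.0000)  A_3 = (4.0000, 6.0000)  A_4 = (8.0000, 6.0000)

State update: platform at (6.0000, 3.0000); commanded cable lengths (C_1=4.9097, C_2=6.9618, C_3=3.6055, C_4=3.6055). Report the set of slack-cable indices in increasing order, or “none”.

i=1: geometric 3.6056 vs commanded 4.9097 ⇒ slack
i=2: geometric 6.7082 vs commanded 6.9618 ⇒ slack
i=3: geometric 3.6056 vs commanded 3.6055 ⇒ taut
i=4: geometric 3.6056 vs commanded 3.6055 ⇒ taut

1, 2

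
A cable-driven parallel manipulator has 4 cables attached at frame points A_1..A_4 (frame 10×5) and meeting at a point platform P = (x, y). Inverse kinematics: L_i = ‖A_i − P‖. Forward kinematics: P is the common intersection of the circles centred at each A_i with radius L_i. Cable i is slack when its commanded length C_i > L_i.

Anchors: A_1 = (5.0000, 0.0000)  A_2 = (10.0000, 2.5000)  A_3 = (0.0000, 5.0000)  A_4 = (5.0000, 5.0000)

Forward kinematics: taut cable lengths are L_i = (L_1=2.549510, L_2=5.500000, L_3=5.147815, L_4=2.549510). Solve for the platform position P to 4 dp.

circle eqns → linear via eq_j − eq_1; set c_j = A_j·A_j − L_j²
c_1 = 25.0000+0.0000−6.5000 = 18.5000
-10.0000·x − 5.0000·y = c_1−c_2 = -57.5000
10.0000·x − 10.0000·y = c_1−c_3 = 20.0000
0.0000·x − 10.0000·y = c_1−c_4 = -25.0000
solve first two rows → x=4.5000, y=2.5000
check cable 4: ‖A_4−P‖² = 6.5000 ≈ L_4² = 6.5000 ✓

(4.5000, 2.5000)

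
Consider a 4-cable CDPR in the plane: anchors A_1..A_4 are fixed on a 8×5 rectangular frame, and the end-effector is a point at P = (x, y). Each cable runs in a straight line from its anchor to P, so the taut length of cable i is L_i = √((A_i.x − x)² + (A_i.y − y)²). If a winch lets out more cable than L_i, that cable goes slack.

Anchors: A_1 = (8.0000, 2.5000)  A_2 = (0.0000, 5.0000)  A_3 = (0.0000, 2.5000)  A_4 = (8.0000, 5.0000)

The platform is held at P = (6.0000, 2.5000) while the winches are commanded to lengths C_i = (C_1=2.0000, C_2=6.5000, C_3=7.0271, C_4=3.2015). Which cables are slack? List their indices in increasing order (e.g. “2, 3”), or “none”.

3

i=1: geometric 2.0000 vs commanded 2.0000 ⇒ taut
i=2: geometric 6.5000 vs commanded 6.5000 ⇒ taut
i=3: geometric 6.0000 vs commanded 7.0271 ⇒ slack
i=4: geometric 3.2016 vs commanded 3.2015 ⇒ taut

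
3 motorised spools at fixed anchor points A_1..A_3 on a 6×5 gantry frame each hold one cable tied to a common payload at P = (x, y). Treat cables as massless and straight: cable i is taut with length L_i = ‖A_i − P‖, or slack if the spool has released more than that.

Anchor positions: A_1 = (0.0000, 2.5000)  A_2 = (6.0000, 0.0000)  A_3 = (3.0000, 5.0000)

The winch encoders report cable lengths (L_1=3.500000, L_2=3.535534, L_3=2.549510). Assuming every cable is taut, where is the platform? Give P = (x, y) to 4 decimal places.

(3.5000, 2.5000)

circle eqns → linear via eq_j − eq_1; set q_j = A_j·A_j − L_j²
q_1 = 0.0000+6.2500−12.2500 = -6.0000
-12.0000·x + 5.0000·y = q_1−q_2 = -29.5000
-6.0000·x − 5.0000·y = q_1−q_3 = -33.5000
solve first two rows → x=3.5000, y=2.5000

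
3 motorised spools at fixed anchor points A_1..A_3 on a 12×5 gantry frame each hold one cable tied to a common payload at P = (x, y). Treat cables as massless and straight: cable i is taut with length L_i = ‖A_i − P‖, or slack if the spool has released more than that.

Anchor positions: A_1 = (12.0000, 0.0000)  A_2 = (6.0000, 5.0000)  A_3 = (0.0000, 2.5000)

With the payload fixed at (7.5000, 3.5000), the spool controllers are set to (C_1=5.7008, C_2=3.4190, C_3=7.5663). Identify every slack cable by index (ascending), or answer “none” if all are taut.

i=1: geometric 5.7009 vs commanded 5.7008 ⇒ taut
i=2: geometric 2.1213 vs commanded 3.4190 ⇒ slack
i=3: geometric 7.5664 vs commanded 7.5663 ⇒ taut

2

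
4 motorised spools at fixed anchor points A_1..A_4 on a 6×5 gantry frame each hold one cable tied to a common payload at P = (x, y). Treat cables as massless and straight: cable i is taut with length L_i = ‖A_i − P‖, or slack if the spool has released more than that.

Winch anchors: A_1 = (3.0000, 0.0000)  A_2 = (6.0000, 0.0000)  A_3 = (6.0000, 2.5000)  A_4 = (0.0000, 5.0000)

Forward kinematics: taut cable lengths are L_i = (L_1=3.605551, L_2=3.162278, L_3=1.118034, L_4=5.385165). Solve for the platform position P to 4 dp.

expand ‖A_i−P‖²=L_i² and subtract eq 1 (k_i ≔ ‖A_i‖²−L_i²)
k_1 = 9.0000+0.0000−13.0000 = -4.0000
eq1−eq2 → [-6.0000  0.0000]·P = -30.0000
eq1−eq3 → [-6.0000  -5.0000]·P = -45.0000
eq1−eq4 → [6.0000  -10.0000]·P = 0.0000
2×2 solve → P = (5.0000, 3.0000)
check cable 4: ‖A_4−P‖² = 29.0000 ≈ L_4² = 29.0000 ✓

(5.0000, 3.0000)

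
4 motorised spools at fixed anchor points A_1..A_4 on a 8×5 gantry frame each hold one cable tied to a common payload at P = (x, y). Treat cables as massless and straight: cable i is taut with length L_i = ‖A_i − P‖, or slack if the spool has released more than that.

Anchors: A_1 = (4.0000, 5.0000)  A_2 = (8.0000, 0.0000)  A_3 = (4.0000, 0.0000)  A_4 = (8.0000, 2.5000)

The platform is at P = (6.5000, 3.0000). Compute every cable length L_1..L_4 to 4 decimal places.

cable 1: Δx=-2.5000, Δy=2.0000; L_1 = √(Δx²+Δy²) = 3.2016
cable 2: Δx=1.5000, Δy=-3.0000; L_2 = √(Δx²+Δy²) = 3.3541
cable 3: Δx=-2.5000, Δy=-3.0000; L_3 = √(Δx²+Δy²) = 3.9051
cable 4: Δx=1.5000, Δy=-0.5000; L_4 = √(Δx²+Δy²) = 1.5811

(3.2016, 3.3541, 3.9051, 1.5811)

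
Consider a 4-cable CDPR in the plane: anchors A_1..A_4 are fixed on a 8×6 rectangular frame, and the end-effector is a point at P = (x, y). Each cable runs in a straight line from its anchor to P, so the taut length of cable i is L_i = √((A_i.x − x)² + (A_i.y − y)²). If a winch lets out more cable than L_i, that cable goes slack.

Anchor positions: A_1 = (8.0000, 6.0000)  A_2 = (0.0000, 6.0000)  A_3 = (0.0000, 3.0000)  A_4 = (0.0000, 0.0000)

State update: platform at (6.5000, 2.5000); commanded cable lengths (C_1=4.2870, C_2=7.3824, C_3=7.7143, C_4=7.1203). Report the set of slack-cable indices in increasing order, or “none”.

1, 3, 4

cable 1: √((1.5000)²+(3.5000)²)=3.8079, C_1=4.2870: slack
cable 2: √((-6.5000)²+(3.5000)²)=7.3824, C_2=7.3824: taut
cable 3: √((-6.5000)²+(0.5000)²)=6.5192, C_3=7.7143: slack
cable 4: √((-6.5000)²+(-2.5000)²)=6.9642, C_4=7.1203: slack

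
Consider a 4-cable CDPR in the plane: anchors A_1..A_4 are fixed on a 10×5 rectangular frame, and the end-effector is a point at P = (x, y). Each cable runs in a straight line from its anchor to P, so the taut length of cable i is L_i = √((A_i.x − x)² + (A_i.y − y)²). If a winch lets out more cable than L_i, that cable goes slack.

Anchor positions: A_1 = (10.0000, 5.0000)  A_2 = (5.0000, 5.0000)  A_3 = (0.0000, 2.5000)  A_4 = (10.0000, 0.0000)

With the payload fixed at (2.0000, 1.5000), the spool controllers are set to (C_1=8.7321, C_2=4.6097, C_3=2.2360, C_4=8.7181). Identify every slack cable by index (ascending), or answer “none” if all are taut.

4

i=1: geometric 8.7321 vs commanded 8.7321 ⇒ taut
i=2: geometric 4.6098 vs commanded 4.6097 ⇒ taut
i=3: geometric 2.2361 vs commanded 2.2360 ⇒ taut
i=4: geometric 8.1394 vs commanded 8.7181 ⇒ slack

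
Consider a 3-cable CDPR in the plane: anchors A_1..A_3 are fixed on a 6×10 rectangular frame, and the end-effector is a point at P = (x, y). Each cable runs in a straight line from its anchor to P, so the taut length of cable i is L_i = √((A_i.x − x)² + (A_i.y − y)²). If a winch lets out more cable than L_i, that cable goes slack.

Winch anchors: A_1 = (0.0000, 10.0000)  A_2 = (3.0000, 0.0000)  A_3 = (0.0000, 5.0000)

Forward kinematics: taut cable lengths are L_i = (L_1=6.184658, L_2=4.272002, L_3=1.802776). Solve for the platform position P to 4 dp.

expand ‖A_i−P‖²=L_i² and subtract eq 1 (c_i ≔ ‖A_i‖²−L_i²)
c_1 = 0.0000+100.0000−38.2500 = 61.7500
eq1−eq2 → [-6.0000  20.0000]·P = 71.0000
eq1−eq3 → [0.0000  10.0000]·P = 40.0000
2×2 solve → P = (1.5000, 4.0000)

(1.5000, 4.0000)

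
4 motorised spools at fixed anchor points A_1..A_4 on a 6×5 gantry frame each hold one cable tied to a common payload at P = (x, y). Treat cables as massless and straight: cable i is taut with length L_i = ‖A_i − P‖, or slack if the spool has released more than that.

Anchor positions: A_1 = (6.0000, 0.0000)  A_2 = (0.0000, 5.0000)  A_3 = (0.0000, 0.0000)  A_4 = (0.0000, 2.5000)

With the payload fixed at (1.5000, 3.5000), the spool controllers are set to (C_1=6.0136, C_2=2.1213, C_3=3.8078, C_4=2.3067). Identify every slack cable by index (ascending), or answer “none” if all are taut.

1, 4

cable 1: √((4.5000)²+(-3.5000)²)=5.7009, C_1=6.0136: slack
cable 2: √((-1.5000)²+(1.5000)²)=2.1213, C_2=2.1213: taut
cable 3: √((-1.5000)²+(-3.5000)²)=3.8079, C_3=3.8078: taut
cable 4: √((-1.5000)²+(-1.0000)²)=1.8028, C_4=2.3067: slack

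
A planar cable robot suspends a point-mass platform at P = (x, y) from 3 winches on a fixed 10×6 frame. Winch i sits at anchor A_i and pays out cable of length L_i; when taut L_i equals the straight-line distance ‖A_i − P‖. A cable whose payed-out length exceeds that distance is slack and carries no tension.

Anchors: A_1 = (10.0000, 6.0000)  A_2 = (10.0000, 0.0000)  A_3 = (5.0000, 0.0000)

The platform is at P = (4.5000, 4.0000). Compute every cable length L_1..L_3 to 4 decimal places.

cable 1: Δx=5.5000, Δy=2.0000; L_1 = √(Δx²+Δy²) = 5.8523
cable 2: Δx=5.5000, Δy=-4.0000; L_2 = √(Δx²+Δy²) = 6.8007
cable 3: Δx=0.5000, Δy=-4.0000; L_3 = √(Δx²+Δy²) = 4.0311

(5.8523, 6.8007, 4.0311)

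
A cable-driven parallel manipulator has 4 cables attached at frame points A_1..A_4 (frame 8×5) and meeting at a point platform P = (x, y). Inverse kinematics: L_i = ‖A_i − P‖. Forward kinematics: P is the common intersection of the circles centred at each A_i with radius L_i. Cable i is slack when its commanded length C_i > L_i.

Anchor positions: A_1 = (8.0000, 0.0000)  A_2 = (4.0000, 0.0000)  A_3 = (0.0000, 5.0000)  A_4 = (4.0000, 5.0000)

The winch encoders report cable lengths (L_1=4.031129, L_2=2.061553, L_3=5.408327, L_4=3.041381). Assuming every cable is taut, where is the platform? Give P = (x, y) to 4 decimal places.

each cable: (A_i−P)·(A_i−P) = L_i²; let c_i = ‖A_i‖²−L_i²
c_1 = 64.0000+0.0000−16.2500 = 47.7500
row 1: 8.0000x + 0.0000y = 36.0000  (c_2=11.7500)
row 2: 16.0000x − 10.0000y = 52.0000  (c_3=-4.2500)
row 3: 8.0000x − 10.0000y = 16.0000  (c_4=31.7500)
Cramer on rows 1–2 → x = 4.5000, y = 2.0000
check cable 4: ‖A_4−P‖² = 9.2500 ≈ L_4² = 9.2500 ✓

(4.5000, 2.0000)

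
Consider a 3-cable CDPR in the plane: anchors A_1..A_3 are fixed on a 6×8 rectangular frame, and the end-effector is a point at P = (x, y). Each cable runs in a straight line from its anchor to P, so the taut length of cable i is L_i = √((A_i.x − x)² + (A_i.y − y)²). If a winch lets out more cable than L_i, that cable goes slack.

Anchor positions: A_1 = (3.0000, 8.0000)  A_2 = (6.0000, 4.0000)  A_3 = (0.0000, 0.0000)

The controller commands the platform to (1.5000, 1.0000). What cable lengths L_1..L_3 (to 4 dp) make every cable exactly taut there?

(7.1589, 5.4083, 1.8028)

L_1: Δ = A_1−P = (1.5000, 7.0000) → ‖Δ‖ = √51.2500 = 7.1589
L_2: Δ = A_2−P = (4.5000, 3.0000) → ‖Δ‖ = √29.2500 = 5.4083
L_3: Δ = A_3−P = (-1.5000, -1.0000) → ‖Δ‖ = √3.2500 = 1.8028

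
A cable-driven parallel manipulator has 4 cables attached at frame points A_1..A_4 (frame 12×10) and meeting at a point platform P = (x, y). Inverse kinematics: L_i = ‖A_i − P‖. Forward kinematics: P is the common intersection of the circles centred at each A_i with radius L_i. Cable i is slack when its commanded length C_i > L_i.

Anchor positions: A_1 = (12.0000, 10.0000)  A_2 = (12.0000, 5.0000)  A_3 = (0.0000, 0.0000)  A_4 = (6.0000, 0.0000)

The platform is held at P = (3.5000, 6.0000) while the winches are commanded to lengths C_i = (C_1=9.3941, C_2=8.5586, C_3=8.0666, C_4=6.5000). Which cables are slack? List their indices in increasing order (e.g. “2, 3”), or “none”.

3

i=1: geometric 9.3941 vs commanded 9.3941 ⇒ taut
i=2: geometric 8.5586 vs commanded 8.5586 ⇒ taut
i=3: geometric 6.9462 vs commanded 8.0666 ⇒ slack
i=4: geometric 6.5000 vs commanded 6.5000 ⇒ taut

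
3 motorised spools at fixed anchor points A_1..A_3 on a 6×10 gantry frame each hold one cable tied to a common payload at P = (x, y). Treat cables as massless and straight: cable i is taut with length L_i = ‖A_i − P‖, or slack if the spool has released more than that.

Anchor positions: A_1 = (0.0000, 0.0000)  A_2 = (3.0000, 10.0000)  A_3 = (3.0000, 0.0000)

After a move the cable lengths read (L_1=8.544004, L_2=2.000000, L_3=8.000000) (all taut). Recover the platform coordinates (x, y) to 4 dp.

expand ‖A_i−P‖²=L_i² and subtract eq 1 (q_i ≔ ‖A_i‖²−L_i²)
q_1 = 0.0000+0.0000−73.0000 = -73.0000
eq1−eq2 → [-6.0000  -20.0000]·P = -178.0000
eq1−eq3 → [-6.0000  0.0000]·P = -18.0000
2×2 solve → P = (3.0000, 8.0000)

(3.0000, 8.0000)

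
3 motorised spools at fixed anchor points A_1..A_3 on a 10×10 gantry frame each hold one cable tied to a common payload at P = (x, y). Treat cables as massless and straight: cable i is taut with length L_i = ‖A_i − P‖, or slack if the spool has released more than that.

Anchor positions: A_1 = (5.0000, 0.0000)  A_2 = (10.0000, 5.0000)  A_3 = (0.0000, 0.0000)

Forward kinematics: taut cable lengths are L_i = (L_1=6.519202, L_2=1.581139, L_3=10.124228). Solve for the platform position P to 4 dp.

circle eqns → linear via eq_j − eq_1; set c_j = A_j·A_j − L_j²
c_1 = 25.0000+0.0000−42.5000 = -17.5000
-10.0000·x − 10.0000·y = c_1−c_2 = -140.0000
10.0000·x + 0.0000·y = c_1−c_3 = 85.0000
solve first two rows → x=8.5000, y=5.5000

(8.5000, 5.5000)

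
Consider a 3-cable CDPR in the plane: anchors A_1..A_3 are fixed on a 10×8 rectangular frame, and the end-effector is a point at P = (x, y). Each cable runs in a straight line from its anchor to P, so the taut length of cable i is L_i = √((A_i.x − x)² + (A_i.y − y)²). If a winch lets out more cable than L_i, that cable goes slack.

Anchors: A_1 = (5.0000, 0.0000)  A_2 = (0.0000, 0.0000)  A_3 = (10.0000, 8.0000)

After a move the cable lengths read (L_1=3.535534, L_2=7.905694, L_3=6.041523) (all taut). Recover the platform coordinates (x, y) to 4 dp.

(7.5000, 2.5000)

expand ‖A_i−P‖²=L_i² and subtract eq 1 (q_i ≔ ‖A_i‖²−L_i²)
q_1 = 25.0000+0.0000−12.5000 = 12.5000
eq1−eq2 → [10.0000  0.0000]·P = 75.0000
eq1−eq3 → [-10.0000  -16.0000]·P = -115.0000
2×2 solve → P = (7.5000, 2.5000)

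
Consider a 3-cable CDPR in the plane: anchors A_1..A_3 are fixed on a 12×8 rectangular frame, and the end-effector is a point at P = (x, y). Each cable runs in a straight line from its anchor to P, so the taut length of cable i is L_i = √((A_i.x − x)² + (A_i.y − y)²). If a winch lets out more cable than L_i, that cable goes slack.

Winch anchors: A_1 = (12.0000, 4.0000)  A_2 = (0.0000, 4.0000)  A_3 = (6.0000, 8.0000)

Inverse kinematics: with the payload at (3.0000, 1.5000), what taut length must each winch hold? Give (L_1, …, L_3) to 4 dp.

L_1: Δ = A_1−P = (9.0000, 2.5000) → ‖Δ‖ = √87.2500 = 9.3408
L_2: Δ = A_2−P = (-3.0000, 2.5000) → ‖Δ‖ = √15.2500 = 3.9051
L_3: Δ = A_3−P = (3.0000, 6.5000) → ‖Δ‖ = √51.2500 = 7.1589

(9.3408, 3.9051, 7.1589)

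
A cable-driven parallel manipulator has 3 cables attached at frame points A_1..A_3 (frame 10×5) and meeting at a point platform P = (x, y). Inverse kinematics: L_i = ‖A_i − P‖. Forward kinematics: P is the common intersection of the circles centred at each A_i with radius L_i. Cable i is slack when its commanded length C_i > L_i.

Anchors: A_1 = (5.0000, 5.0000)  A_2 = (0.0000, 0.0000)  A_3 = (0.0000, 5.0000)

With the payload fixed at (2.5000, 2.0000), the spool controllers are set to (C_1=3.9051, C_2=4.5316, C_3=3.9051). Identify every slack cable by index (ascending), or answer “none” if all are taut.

2

i=1: geometric 3.9051 vs commanded 3.9051 ⇒ taut
i=2: geometric 3.2016 vs commanded 4.5316 ⇒ slack
i=3: geometric 3.9051 vs commanded 3.9051 ⇒ taut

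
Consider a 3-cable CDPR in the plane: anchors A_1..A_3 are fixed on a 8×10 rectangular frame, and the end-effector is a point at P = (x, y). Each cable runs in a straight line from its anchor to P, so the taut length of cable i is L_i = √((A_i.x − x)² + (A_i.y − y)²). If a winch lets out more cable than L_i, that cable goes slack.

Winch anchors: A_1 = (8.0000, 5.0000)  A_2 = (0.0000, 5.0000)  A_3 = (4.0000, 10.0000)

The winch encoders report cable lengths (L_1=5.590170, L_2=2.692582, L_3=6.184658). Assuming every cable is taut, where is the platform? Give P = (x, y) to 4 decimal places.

expand ‖A_i−P‖²=L_i² and subtract eq 1 (q_i ≔ ‖A_i‖²−L_i²)
q_1 = 64.0000+25.0000−31.2500 = 57.7500
eq1−eq2 → [16.0000  0.0000]·P = 40.0000
eq1−eq3 → [8.0000  -10.0000]·P = -20.0000
2×2 solve → P = (2.5000, 4.0000)

(2.5000, 4.0000)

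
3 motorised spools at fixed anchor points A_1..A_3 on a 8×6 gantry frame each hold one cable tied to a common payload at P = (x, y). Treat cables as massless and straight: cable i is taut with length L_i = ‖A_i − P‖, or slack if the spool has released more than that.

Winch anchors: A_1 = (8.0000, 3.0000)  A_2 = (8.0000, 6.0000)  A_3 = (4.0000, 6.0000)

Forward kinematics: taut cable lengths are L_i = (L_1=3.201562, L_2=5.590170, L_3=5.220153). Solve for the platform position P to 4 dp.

each cable: (A_i−P)·(A_i−P) = L_i²; let k_i = ‖A_i‖²−L_i²
k_1 = 64.0000+9.0000−10.2500 = 62.7500
row 1: 0.0000x − 6.0000y = -6.0000  (k_2=68.7500)
row 2: 8.0000x − 6.0000y = 38.0000  (k_3=24.7500)
Cramer on rows 1–2 → x = 5.5000, y = 1.0000

(5.5000, 1.0000)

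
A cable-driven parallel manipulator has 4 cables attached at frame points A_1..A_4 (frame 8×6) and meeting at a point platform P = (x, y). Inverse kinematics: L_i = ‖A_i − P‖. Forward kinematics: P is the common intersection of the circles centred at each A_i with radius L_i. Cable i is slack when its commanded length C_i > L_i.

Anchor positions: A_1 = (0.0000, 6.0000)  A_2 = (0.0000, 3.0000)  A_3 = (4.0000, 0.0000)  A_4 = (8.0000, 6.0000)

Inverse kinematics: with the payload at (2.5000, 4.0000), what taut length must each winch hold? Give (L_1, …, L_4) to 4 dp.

(3.2016, 2.6926, 4.2720, 5.8523)

cable 1: Δx=-2.5000, Δy=2.0000; L_1 = √(Δx²+Δy²) = 3.2016
cable 2: Δx=-2.5000, Δy=-1.0000; L_2 = √(Δx²+Δy²) = 2.6926
cable 3: Δx=1.5000, Δy=-4.0000; L_3 = √(Δx²+Δy²) = 4.2720
cable 4: Δx=5.5000, Δy=2.0000; L_4 = √(Δx²+Δy²) = 5.8523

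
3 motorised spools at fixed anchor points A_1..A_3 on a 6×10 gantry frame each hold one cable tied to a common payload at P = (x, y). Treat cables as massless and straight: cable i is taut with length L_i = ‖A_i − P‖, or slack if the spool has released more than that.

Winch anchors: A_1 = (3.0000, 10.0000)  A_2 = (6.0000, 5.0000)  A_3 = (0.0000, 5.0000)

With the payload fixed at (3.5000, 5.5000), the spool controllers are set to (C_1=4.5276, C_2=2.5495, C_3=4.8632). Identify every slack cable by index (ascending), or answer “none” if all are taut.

3

cable 1: L_1 = ‖A_1−P‖ = 4.5277;  C_1 = 4.5276 → taut
cable 2: L_2 = ‖A_2−P‖ = 2.5495;  C_2 = 2.5495 → taut
cable 3: L_3 = ‖A_3−P‖ = 3.5355;  C_3 = 4.8632 → slack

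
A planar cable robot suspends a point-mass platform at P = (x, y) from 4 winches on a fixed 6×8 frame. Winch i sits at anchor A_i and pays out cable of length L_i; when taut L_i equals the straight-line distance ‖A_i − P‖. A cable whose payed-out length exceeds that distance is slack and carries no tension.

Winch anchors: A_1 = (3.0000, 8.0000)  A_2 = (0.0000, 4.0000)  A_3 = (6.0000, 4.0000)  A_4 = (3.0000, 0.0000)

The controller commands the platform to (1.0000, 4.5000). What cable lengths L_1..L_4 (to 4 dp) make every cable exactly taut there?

cable 1: Δx=2.0000, Δy=3.5000; L_1 = √(Δx²+Δy²) = 4.0311
cable 2: Δx=-1.0000, Δy=-0.5000; L_2 = √(Δx²+Δy²) = 1.1180
cable 3: Δx=5.0000, Δy=-0.5000; L_3 = √(Δx²+Δy²) = 5.0249
cable 4: Δx=2.0000, Δy=-4.5000; L_4 = √(Δx²+Δy²) = 4.9244

(4.0311, 1.1180, 5.0249, 4.9244)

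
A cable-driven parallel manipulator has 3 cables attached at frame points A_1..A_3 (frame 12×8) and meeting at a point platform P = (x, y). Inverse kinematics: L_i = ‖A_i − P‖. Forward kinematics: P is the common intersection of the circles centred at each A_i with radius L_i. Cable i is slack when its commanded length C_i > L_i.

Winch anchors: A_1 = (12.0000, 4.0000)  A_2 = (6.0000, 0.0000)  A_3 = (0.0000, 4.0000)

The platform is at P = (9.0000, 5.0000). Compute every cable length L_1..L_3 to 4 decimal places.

L_1: Δ = A_1−P = (3.0000, -1.0000) → ‖Δ‖ = √10.0000 = 3.1623
L_2: Δ = A_2−P = (-3.0000, -5.0000) → ‖Δ‖ = √34.0000 = 5.8310
L_3: Δ = A_3−P = (-9.0000, -1.0000) → ‖Δ‖ = √82.0000 = 9.0554

(3.1623, 5.8310, 9.0554)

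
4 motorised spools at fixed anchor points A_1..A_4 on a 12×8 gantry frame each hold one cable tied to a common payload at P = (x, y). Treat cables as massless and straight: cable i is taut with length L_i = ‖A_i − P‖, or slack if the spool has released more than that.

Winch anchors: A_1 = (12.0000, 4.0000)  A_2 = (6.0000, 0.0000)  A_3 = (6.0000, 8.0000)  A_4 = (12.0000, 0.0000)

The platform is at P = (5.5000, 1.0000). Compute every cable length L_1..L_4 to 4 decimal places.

L_1: Δ = A_1−P = (6.5000, 3.0000) → ‖Δ‖ = √51.2500 = 7.1589
L_2: Δ = A_2−P = (0.5000, -1.0000) → ‖Δ‖ = √1.2500 = 1.1180
L_3: Δ = A_3−P = (0.5000, 7.0000) → ‖Δ‖ = √49.2500 = 7.0178
L_4: Δ = A_4−P = (6.5000, -1.0000) → ‖Δ‖ = √43.2500 = 6.5765

(7.1589, 1.1180, 7.0178, 6.5765)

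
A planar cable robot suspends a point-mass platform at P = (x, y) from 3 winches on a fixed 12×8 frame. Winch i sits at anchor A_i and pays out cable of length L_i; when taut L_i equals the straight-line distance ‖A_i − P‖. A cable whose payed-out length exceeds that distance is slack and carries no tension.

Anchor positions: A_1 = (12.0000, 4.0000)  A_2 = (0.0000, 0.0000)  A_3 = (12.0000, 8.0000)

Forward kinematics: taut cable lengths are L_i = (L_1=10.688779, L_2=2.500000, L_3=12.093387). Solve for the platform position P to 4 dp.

circle eqns → linear via eq_j − eq_1; set c_j = A_j·A_j − L_j²
c_1 = 144.0000+16.0000−114.2500 = 45.7500
24.0000·x + 8.0000·y = c_1−c_2 = 52.0000
0.0000·x − 8.0000·y = c_1−c_3 = -16.0000
solve first two rows → x=1.5000, y=2.0000

(1.5000, 2.0000)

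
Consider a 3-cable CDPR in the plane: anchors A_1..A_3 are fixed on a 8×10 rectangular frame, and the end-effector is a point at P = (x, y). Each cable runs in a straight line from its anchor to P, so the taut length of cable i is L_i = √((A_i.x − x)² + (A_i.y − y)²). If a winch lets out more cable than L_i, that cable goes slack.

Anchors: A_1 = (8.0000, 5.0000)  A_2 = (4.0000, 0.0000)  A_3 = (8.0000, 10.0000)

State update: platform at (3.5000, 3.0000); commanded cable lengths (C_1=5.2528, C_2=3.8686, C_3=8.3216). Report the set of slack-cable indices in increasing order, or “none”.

cable 1: √((4.5000)²+(2.0000)²)=4.9244, C_1=5.2528: slack
cable 2: √((0.5000)²+(-3.0000)²)=3.0414, C_2=3.8686: slack
cable 3: √((4.5000)²+(7.0000)²)=8.3217, C_3=8.3216: taut

1, 2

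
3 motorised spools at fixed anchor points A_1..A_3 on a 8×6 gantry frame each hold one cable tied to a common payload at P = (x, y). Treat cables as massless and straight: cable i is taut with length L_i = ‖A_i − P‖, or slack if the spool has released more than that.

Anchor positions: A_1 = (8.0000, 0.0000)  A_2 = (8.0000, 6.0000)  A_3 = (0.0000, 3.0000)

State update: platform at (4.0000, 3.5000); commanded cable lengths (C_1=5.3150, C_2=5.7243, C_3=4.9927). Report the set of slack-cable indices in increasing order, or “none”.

2, 3

cable 1: √((4.0000)²+(-3.5000)²)=5.3151, C_1=5.3150: taut
cable 2: √((4.0000)²+(2.5000)²)=4.7170, C_2=5.7243: slack
cable 3: √((-4.0000)²+(-0.5000)²)=4.0311, C_3=4.9927: slack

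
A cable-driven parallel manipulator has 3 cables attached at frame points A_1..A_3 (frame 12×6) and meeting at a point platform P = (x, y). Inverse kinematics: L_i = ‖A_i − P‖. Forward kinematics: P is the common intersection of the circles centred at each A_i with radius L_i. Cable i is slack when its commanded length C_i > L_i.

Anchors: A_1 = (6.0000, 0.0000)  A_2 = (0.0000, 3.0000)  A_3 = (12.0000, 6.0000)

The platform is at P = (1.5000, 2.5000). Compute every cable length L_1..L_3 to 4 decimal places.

L_1 = √((6.0000−1.5000)² + (0.0000−2.5000)²) = 5.1478
L_2 = √((0.0000−1.5000)² + (3.0000−2.5000)²) = 1.5811
L_3 = √((12.0000−1.5000)² + (6.0000−2.5000)²) = 11.0680

(5.1478, 1.5811, 11.0680)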